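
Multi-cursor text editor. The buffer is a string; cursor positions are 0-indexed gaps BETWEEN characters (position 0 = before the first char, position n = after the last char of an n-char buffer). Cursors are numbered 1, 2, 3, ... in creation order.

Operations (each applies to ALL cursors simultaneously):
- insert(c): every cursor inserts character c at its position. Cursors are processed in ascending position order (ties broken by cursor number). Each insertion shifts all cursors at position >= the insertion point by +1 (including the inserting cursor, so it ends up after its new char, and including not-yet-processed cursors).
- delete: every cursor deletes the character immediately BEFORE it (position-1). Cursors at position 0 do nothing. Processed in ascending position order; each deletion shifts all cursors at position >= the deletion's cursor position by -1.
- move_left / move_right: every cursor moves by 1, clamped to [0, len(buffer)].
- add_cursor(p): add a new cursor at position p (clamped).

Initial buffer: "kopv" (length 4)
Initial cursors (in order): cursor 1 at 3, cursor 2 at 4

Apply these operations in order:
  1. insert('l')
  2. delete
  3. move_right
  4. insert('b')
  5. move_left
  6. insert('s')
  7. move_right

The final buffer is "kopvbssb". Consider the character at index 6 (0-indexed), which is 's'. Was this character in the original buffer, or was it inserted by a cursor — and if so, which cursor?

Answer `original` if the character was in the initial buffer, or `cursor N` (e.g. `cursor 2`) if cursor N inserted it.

After op 1 (insert('l')): buffer="koplvl" (len 6), cursors c1@4 c2@6, authorship ...1.2
After op 2 (delete): buffer="kopv" (len 4), cursors c1@3 c2@4, authorship ....
After op 3 (move_right): buffer="kopv" (len 4), cursors c1@4 c2@4, authorship ....
After op 4 (insert('b')): buffer="kopvbb" (len 6), cursors c1@6 c2@6, authorship ....12
After op 5 (move_left): buffer="kopvbb" (len 6), cursors c1@5 c2@5, authorship ....12
After op 6 (insert('s')): buffer="kopvbssb" (len 8), cursors c1@7 c2@7, authorship ....1122
After op 7 (move_right): buffer="kopvbssb" (len 8), cursors c1@8 c2@8, authorship ....1122
Authorship (.=original, N=cursor N): . . . . 1 1 2 2
Index 6: author = 2

Answer: cursor 2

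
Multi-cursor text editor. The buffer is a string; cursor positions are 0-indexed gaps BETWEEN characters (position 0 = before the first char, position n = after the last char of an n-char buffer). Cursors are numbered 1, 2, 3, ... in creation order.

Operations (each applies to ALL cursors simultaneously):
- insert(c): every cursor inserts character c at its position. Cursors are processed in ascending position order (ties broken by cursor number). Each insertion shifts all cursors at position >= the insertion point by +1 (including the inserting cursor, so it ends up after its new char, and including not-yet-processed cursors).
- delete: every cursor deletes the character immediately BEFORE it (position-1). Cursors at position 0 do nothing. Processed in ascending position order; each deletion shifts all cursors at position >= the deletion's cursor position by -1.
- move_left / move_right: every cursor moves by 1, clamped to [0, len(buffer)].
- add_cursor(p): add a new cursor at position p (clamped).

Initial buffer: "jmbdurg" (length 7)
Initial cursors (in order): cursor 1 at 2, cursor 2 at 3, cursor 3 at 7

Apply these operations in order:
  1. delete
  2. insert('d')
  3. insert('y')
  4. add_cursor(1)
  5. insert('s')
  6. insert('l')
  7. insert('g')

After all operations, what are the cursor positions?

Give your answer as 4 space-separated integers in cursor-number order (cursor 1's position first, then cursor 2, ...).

Answer: 14 14 22 4

Derivation:
After op 1 (delete): buffer="jdur" (len 4), cursors c1@1 c2@1 c3@4, authorship ....
After op 2 (insert('d')): buffer="jdddurd" (len 7), cursors c1@3 c2@3 c3@7, authorship .12...3
After op 3 (insert('y')): buffer="jddyydurdy" (len 10), cursors c1@5 c2@5 c3@10, authorship .1212...33
After op 4 (add_cursor(1)): buffer="jddyydurdy" (len 10), cursors c4@1 c1@5 c2@5 c3@10, authorship .1212...33
After op 5 (insert('s')): buffer="jsddyyssdurdys" (len 14), cursors c4@2 c1@8 c2@8 c3@14, authorship .4121212...333
After op 6 (insert('l')): buffer="jslddyysslldurdysl" (len 18), cursors c4@3 c1@11 c2@11 c3@18, authorship .4412121212...3333
After op 7 (insert('g')): buffer="jslgddyyssllggdurdyslg" (len 22), cursors c4@4 c1@14 c2@14 c3@22, authorship .4441212121212...33333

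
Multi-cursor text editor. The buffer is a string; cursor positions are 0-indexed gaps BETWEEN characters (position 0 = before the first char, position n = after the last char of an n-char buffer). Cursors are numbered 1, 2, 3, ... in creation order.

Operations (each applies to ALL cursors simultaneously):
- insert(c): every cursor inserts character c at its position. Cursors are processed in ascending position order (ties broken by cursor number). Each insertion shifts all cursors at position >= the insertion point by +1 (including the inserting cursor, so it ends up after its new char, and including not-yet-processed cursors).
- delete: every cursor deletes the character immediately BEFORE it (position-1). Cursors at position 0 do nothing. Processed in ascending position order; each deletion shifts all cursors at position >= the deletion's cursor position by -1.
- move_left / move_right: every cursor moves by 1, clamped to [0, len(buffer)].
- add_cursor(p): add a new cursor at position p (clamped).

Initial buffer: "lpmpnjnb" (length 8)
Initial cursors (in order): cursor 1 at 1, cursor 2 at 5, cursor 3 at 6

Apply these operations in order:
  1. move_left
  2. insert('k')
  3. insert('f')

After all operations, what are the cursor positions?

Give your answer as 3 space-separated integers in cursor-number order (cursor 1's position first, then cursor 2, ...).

Answer: 2 8 11

Derivation:
After op 1 (move_left): buffer="lpmpnjnb" (len 8), cursors c1@0 c2@4 c3@5, authorship ........
After op 2 (insert('k')): buffer="klpmpknkjnb" (len 11), cursors c1@1 c2@6 c3@8, authorship 1....2.3...
After op 3 (insert('f')): buffer="kflpmpkfnkfjnb" (len 14), cursors c1@2 c2@8 c3@11, authorship 11....22.33...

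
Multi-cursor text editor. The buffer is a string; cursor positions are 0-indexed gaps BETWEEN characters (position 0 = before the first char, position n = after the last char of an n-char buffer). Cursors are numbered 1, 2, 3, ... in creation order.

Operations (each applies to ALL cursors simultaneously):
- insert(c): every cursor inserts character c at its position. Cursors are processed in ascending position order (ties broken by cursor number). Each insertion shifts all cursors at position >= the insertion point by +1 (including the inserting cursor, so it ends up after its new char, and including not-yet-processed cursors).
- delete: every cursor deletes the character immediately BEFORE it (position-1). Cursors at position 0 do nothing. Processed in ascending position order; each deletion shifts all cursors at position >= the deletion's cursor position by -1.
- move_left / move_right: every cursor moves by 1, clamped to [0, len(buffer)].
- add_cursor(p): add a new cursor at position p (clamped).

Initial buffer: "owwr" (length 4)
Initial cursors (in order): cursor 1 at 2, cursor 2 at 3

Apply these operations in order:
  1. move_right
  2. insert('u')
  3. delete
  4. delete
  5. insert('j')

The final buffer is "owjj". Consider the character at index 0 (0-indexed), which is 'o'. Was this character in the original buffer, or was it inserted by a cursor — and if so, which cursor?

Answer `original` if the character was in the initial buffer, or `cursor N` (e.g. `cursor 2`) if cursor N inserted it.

After op 1 (move_right): buffer="owwr" (len 4), cursors c1@3 c2@4, authorship ....
After op 2 (insert('u')): buffer="owwuru" (len 6), cursors c1@4 c2@6, authorship ...1.2
After op 3 (delete): buffer="owwr" (len 4), cursors c1@3 c2@4, authorship ....
After op 4 (delete): buffer="ow" (len 2), cursors c1@2 c2@2, authorship ..
After op 5 (insert('j')): buffer="owjj" (len 4), cursors c1@4 c2@4, authorship ..12
Authorship (.=original, N=cursor N): . . 1 2
Index 0: author = original

Answer: original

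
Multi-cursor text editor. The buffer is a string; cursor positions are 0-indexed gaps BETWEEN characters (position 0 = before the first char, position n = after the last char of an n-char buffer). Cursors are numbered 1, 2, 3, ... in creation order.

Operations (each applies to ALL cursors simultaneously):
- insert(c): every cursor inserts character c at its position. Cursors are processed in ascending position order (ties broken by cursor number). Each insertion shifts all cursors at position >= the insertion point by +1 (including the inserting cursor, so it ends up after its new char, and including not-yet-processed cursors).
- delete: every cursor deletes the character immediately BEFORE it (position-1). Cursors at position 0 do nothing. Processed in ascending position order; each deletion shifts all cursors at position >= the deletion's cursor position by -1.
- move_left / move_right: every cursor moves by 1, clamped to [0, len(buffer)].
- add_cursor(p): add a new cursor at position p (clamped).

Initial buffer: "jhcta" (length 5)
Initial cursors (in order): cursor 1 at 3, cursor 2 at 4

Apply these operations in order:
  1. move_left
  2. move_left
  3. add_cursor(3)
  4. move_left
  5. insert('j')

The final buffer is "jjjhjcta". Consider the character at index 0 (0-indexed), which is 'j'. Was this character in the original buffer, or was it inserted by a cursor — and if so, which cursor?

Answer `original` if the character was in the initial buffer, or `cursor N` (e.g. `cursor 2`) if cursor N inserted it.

Answer: cursor 1

Derivation:
After op 1 (move_left): buffer="jhcta" (len 5), cursors c1@2 c2@3, authorship .....
After op 2 (move_left): buffer="jhcta" (len 5), cursors c1@1 c2@2, authorship .....
After op 3 (add_cursor(3)): buffer="jhcta" (len 5), cursors c1@1 c2@2 c3@3, authorship .....
After op 4 (move_left): buffer="jhcta" (len 5), cursors c1@0 c2@1 c3@2, authorship .....
After op 5 (insert('j')): buffer="jjjhjcta" (len 8), cursors c1@1 c2@3 c3@5, authorship 1.2.3...
Authorship (.=original, N=cursor N): 1 . 2 . 3 . . .
Index 0: author = 1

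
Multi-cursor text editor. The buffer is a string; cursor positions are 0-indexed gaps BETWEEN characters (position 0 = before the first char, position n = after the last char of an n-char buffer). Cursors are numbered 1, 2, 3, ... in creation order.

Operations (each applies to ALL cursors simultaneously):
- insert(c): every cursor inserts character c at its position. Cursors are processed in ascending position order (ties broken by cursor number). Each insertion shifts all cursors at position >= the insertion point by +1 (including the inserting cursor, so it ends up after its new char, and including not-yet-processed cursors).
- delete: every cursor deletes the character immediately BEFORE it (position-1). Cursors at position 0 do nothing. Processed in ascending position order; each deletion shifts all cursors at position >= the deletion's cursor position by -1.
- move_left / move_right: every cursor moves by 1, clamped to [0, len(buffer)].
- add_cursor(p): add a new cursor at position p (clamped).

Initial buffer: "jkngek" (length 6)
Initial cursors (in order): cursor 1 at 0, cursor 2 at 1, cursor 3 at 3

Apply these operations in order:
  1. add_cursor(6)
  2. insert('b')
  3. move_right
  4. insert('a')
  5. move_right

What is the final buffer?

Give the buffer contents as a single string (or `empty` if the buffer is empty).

Answer: bjabkanbgaekba

Derivation:
After op 1 (add_cursor(6)): buffer="jkngek" (len 6), cursors c1@0 c2@1 c3@3 c4@6, authorship ......
After op 2 (insert('b')): buffer="bjbknbgekb" (len 10), cursors c1@1 c2@3 c3@6 c4@10, authorship 1.2..3...4
After op 3 (move_right): buffer="bjbknbgekb" (len 10), cursors c1@2 c2@4 c3@7 c4@10, authorship 1.2..3...4
After op 4 (insert('a')): buffer="bjabkanbgaekba" (len 14), cursors c1@3 c2@6 c3@10 c4@14, authorship 1.12.2.3.3..44
After op 5 (move_right): buffer="bjabkanbgaekba" (len 14), cursors c1@4 c2@7 c3@11 c4@14, authorship 1.12.2.3.3..44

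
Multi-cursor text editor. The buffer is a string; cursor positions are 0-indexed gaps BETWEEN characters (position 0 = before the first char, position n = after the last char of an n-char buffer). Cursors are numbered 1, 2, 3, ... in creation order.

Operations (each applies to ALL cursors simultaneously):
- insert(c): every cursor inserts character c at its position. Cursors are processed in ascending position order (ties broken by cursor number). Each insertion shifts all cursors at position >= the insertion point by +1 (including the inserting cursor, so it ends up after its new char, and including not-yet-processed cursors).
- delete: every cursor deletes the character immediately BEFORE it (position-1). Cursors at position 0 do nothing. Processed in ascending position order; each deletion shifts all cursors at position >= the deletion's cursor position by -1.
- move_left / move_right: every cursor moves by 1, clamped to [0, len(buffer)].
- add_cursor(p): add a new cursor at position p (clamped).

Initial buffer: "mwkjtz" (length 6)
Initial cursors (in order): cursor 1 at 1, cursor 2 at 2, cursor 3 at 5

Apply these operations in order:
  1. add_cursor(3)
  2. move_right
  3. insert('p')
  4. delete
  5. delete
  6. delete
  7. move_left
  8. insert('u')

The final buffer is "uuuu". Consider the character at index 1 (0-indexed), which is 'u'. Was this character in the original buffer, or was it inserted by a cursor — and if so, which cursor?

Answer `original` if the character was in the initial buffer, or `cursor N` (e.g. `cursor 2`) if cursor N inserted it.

After op 1 (add_cursor(3)): buffer="mwkjtz" (len 6), cursors c1@1 c2@2 c4@3 c3@5, authorship ......
After op 2 (move_right): buffer="mwkjtz" (len 6), cursors c1@2 c2@3 c4@4 c3@6, authorship ......
After op 3 (insert('p')): buffer="mwpkpjptzp" (len 10), cursors c1@3 c2@5 c4@7 c3@10, authorship ..1.2.4..3
After op 4 (delete): buffer="mwkjtz" (len 6), cursors c1@2 c2@3 c4@4 c3@6, authorship ......
After op 5 (delete): buffer="mt" (len 2), cursors c1@1 c2@1 c4@1 c3@2, authorship ..
After op 6 (delete): buffer="" (len 0), cursors c1@0 c2@0 c3@0 c4@0, authorship 
After op 7 (move_left): buffer="" (len 0), cursors c1@0 c2@0 c3@0 c4@0, authorship 
After op 8 (insert('u')): buffer="uuuu" (len 4), cursors c1@4 c2@4 c3@4 c4@4, authorship 1234
Authorship (.=original, N=cursor N): 1 2 3 4
Index 1: author = 2

Answer: cursor 2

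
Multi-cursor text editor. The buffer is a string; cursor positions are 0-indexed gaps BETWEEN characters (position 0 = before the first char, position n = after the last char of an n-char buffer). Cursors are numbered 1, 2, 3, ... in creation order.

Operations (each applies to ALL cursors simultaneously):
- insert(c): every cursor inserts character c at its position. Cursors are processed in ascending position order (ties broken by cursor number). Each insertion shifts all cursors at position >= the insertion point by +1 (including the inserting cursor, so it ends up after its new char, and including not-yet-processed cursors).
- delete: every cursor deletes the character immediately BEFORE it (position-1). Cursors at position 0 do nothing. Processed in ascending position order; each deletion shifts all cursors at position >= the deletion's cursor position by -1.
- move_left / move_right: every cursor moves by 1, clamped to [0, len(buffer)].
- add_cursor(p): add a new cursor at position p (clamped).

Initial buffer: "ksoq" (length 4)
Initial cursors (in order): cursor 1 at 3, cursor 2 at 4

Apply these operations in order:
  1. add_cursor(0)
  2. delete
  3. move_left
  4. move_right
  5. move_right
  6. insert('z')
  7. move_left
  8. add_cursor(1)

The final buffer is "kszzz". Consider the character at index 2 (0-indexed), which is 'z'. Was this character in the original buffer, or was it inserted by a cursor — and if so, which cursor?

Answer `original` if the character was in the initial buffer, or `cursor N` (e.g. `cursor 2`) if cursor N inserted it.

After op 1 (add_cursor(0)): buffer="ksoq" (len 4), cursors c3@0 c1@3 c2@4, authorship ....
After op 2 (delete): buffer="ks" (len 2), cursors c3@0 c1@2 c2@2, authorship ..
After op 3 (move_left): buffer="ks" (len 2), cursors c3@0 c1@1 c2@1, authorship ..
After op 4 (move_right): buffer="ks" (len 2), cursors c3@1 c1@2 c2@2, authorship ..
After op 5 (move_right): buffer="ks" (len 2), cursors c1@2 c2@2 c3@2, authorship ..
After op 6 (insert('z')): buffer="kszzz" (len 5), cursors c1@5 c2@5 c3@5, authorship ..123
After op 7 (move_left): buffer="kszzz" (len 5), cursors c1@4 c2@4 c3@4, authorship ..123
After op 8 (add_cursor(1)): buffer="kszzz" (len 5), cursors c4@1 c1@4 c2@4 c3@4, authorship ..123
Authorship (.=original, N=cursor N): . . 1 2 3
Index 2: author = 1

Answer: cursor 1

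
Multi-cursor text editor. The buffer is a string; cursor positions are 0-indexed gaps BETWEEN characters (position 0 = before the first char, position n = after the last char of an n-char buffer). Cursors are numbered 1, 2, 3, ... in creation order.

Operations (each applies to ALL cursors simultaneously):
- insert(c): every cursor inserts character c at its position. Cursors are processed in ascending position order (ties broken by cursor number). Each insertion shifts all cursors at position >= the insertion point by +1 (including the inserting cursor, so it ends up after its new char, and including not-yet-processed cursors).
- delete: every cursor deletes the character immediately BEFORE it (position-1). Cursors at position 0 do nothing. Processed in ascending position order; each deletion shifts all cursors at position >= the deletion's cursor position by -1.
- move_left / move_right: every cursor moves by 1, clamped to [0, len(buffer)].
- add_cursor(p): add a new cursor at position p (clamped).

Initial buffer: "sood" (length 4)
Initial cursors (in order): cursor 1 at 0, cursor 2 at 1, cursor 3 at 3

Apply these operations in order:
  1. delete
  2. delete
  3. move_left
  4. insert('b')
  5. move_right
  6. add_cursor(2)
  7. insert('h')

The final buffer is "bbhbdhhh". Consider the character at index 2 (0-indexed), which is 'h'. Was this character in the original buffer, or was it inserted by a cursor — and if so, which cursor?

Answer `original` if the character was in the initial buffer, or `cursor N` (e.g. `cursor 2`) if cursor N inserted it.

Answer: cursor 4

Derivation:
After op 1 (delete): buffer="od" (len 2), cursors c1@0 c2@0 c3@1, authorship ..
After op 2 (delete): buffer="d" (len 1), cursors c1@0 c2@0 c3@0, authorship .
After op 3 (move_left): buffer="d" (len 1), cursors c1@0 c2@0 c3@0, authorship .
After op 4 (insert('b')): buffer="bbbd" (len 4), cursors c1@3 c2@3 c3@3, authorship 123.
After op 5 (move_right): buffer="bbbd" (len 4), cursors c1@4 c2@4 c3@4, authorship 123.
After op 6 (add_cursor(2)): buffer="bbbd" (len 4), cursors c4@2 c1@4 c2@4 c3@4, authorship 123.
After op 7 (insert('h')): buffer="bbhbdhhh" (len 8), cursors c4@3 c1@8 c2@8 c3@8, authorship 1243.123
Authorship (.=original, N=cursor N): 1 2 4 3 . 1 2 3
Index 2: author = 4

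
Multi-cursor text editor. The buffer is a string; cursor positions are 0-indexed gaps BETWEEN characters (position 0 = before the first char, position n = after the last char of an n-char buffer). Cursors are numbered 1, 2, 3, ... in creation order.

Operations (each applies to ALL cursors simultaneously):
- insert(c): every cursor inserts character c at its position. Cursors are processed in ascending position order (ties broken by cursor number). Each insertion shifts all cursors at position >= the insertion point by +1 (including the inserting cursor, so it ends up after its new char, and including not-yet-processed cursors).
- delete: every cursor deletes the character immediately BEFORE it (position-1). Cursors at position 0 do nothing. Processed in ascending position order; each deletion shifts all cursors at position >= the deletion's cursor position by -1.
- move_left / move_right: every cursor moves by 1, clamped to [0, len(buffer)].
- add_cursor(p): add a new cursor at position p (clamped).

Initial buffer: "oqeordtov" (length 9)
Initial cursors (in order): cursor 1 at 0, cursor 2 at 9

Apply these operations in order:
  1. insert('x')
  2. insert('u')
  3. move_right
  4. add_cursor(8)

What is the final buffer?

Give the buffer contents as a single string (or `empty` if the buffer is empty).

After op 1 (insert('x')): buffer="xoqeordtovx" (len 11), cursors c1@1 c2@11, authorship 1.........2
After op 2 (insert('u')): buffer="xuoqeordtovxu" (len 13), cursors c1@2 c2@13, authorship 11.........22
After op 3 (move_right): buffer="xuoqeordtovxu" (len 13), cursors c1@3 c2@13, authorship 11.........22
After op 4 (add_cursor(8)): buffer="xuoqeordtovxu" (len 13), cursors c1@3 c3@8 c2@13, authorship 11.........22

Answer: xuoqeordtovxu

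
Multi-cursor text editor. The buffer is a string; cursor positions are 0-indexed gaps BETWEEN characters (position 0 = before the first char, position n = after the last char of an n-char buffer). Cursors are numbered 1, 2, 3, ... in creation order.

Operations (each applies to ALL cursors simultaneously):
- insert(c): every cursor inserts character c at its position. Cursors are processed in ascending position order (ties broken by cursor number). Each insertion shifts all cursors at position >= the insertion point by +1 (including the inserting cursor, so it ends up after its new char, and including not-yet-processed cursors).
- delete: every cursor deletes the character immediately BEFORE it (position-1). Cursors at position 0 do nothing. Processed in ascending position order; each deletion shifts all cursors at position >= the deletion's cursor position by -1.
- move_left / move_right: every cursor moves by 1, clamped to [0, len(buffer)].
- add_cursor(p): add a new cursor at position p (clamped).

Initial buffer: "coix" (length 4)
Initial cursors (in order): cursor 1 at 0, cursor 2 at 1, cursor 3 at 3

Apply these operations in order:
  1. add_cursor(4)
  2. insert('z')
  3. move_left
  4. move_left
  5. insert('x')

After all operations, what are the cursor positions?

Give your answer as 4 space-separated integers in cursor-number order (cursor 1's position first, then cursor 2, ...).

After op 1 (add_cursor(4)): buffer="coix" (len 4), cursors c1@0 c2@1 c3@3 c4@4, authorship ....
After op 2 (insert('z')): buffer="zczoizxz" (len 8), cursors c1@1 c2@3 c3@6 c4@8, authorship 1.2..3.4
After op 3 (move_left): buffer="zczoizxz" (len 8), cursors c1@0 c2@2 c3@5 c4@7, authorship 1.2..3.4
After op 4 (move_left): buffer="zczoizxz" (len 8), cursors c1@0 c2@1 c3@4 c4@6, authorship 1.2..3.4
After op 5 (insert('x')): buffer="xzxczoxizxxz" (len 12), cursors c1@1 c2@3 c3@7 c4@10, authorship 112.2.3.34.4

Answer: 1 3 7 10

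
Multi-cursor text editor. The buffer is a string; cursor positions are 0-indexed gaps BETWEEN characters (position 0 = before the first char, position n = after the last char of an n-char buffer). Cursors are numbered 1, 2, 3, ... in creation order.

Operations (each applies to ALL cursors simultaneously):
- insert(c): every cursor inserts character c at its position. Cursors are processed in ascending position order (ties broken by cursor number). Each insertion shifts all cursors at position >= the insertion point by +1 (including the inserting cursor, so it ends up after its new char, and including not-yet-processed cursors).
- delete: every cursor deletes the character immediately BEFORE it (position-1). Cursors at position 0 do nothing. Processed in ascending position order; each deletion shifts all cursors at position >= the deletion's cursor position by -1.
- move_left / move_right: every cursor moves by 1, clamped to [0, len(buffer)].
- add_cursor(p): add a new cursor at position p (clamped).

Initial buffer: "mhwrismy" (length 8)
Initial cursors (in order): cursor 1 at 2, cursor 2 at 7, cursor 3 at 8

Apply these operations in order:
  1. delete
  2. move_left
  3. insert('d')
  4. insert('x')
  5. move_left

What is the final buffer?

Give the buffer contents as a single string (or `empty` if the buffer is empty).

After op 1 (delete): buffer="mwris" (len 5), cursors c1@1 c2@5 c3@5, authorship .....
After op 2 (move_left): buffer="mwris" (len 5), cursors c1@0 c2@4 c3@4, authorship .....
After op 3 (insert('d')): buffer="dmwridds" (len 8), cursors c1@1 c2@7 c3@7, authorship 1....23.
After op 4 (insert('x')): buffer="dxmwriddxxs" (len 11), cursors c1@2 c2@10 c3@10, authorship 11....2323.
After op 5 (move_left): buffer="dxmwriddxxs" (len 11), cursors c1@1 c2@9 c3@9, authorship 11....2323.

Answer: dxmwriddxxs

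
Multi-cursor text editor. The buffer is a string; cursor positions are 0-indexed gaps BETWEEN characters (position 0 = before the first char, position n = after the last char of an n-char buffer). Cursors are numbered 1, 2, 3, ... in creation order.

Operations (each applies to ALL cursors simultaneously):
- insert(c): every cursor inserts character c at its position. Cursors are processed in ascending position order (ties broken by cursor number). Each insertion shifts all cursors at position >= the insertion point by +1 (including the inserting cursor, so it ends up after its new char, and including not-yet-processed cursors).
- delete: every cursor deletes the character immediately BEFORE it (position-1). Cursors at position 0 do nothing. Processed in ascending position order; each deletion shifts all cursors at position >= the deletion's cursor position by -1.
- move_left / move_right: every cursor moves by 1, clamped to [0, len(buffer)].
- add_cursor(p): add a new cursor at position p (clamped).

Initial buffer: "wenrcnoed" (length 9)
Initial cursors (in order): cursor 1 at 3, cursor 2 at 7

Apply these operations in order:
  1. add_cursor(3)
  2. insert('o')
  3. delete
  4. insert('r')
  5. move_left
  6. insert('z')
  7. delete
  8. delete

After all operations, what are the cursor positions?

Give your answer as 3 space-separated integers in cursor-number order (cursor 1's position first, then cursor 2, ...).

Answer: 2 6 2

Derivation:
After op 1 (add_cursor(3)): buffer="wenrcnoed" (len 9), cursors c1@3 c3@3 c2@7, authorship .........
After op 2 (insert('o')): buffer="wenoorcnooed" (len 12), cursors c1@5 c3@5 c2@10, authorship ...13....2..
After op 3 (delete): buffer="wenrcnoed" (len 9), cursors c1@3 c3@3 c2@7, authorship .........
After op 4 (insert('r')): buffer="wenrrrcnored" (len 12), cursors c1@5 c3@5 c2@10, authorship ...13....2..
After op 5 (move_left): buffer="wenrrrcnored" (len 12), cursors c1@4 c3@4 c2@9, authorship ...13....2..
After op 6 (insert('z')): buffer="wenrzzrrcnozred" (len 15), cursors c1@6 c3@6 c2@12, authorship ...1133....22..
After op 7 (delete): buffer="wenrrrcnored" (len 12), cursors c1@4 c3@4 c2@9, authorship ...13....2..
After op 8 (delete): buffer="werrcnred" (len 9), cursors c1@2 c3@2 c2@6, authorship ..3...2..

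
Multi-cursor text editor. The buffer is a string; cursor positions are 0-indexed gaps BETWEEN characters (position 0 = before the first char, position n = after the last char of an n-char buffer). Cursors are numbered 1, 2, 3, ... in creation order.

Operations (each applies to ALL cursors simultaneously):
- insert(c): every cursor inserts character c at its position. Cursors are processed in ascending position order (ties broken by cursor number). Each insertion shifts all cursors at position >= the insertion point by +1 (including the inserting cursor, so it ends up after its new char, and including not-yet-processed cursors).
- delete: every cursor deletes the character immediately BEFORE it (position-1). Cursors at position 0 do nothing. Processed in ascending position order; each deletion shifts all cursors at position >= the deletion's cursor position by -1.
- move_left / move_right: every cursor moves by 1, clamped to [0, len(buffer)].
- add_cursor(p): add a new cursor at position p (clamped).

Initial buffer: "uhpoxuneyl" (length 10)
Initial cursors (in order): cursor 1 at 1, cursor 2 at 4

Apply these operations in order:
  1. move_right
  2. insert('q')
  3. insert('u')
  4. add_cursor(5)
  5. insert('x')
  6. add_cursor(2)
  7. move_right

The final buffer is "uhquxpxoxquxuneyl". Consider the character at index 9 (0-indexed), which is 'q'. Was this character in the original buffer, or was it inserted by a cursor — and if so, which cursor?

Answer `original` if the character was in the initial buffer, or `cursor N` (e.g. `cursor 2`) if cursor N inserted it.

After op 1 (move_right): buffer="uhpoxuneyl" (len 10), cursors c1@2 c2@5, authorship ..........
After op 2 (insert('q')): buffer="uhqpoxquneyl" (len 12), cursors c1@3 c2@7, authorship ..1...2.....
After op 3 (insert('u')): buffer="uhqupoxquuneyl" (len 14), cursors c1@4 c2@9, authorship ..11...22.....
After op 4 (add_cursor(5)): buffer="uhqupoxquuneyl" (len 14), cursors c1@4 c3@5 c2@9, authorship ..11...22.....
After op 5 (insert('x')): buffer="uhquxpxoxquxuneyl" (len 17), cursors c1@5 c3@7 c2@12, authorship ..111.3..222.....
After op 6 (add_cursor(2)): buffer="uhquxpxoxquxuneyl" (len 17), cursors c4@2 c1@5 c3@7 c2@12, authorship ..111.3..222.....
After op 7 (move_right): buffer="uhquxpxoxquxuneyl" (len 17), cursors c4@3 c1@6 c3@8 c2@13, authorship ..111.3..222.....
Authorship (.=original, N=cursor N): . . 1 1 1 . 3 . . 2 2 2 . . . . .
Index 9: author = 2

Answer: cursor 2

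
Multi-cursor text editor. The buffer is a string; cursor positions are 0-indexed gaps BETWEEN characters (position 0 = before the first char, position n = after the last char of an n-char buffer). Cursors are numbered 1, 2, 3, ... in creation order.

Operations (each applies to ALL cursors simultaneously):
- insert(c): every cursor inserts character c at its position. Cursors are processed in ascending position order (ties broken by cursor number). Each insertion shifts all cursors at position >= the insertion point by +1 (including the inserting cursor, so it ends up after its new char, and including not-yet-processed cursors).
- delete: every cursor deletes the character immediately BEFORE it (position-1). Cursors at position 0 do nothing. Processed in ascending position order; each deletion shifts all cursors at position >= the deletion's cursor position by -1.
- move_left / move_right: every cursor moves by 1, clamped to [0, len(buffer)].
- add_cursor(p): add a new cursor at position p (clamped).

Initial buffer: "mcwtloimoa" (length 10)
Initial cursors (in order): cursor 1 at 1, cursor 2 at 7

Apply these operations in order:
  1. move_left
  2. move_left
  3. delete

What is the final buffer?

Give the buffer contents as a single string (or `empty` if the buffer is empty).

Answer: mcwtoimoa

Derivation:
After op 1 (move_left): buffer="mcwtloimoa" (len 10), cursors c1@0 c2@6, authorship ..........
After op 2 (move_left): buffer="mcwtloimoa" (len 10), cursors c1@0 c2@5, authorship ..........
After op 3 (delete): buffer="mcwtoimoa" (len 9), cursors c1@0 c2@4, authorship .........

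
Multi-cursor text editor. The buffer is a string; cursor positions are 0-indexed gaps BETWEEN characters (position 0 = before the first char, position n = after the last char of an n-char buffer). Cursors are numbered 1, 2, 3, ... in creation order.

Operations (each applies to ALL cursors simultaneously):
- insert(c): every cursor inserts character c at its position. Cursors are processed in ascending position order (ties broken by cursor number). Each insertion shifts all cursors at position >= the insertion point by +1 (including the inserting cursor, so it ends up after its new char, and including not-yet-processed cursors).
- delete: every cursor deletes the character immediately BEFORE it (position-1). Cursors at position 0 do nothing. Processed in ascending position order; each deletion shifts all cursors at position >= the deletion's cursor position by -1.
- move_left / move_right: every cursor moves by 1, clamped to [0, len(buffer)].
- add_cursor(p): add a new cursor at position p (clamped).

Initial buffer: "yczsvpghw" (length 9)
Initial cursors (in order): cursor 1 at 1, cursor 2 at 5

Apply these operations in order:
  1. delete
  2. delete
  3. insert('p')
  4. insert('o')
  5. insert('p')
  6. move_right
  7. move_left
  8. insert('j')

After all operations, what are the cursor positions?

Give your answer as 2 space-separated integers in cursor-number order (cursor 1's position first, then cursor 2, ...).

Answer: 4 10

Derivation:
After op 1 (delete): buffer="czspghw" (len 7), cursors c1@0 c2@3, authorship .......
After op 2 (delete): buffer="czpghw" (len 6), cursors c1@0 c2@2, authorship ......
After op 3 (insert('p')): buffer="pczppghw" (len 8), cursors c1@1 c2@4, authorship 1..2....
After op 4 (insert('o')): buffer="poczpopghw" (len 10), cursors c1@2 c2@6, authorship 11..22....
After op 5 (insert('p')): buffer="popczpoppghw" (len 12), cursors c1@3 c2@8, authorship 111..222....
After op 6 (move_right): buffer="popczpoppghw" (len 12), cursors c1@4 c2@9, authorship 111..222....
After op 7 (move_left): buffer="popczpoppghw" (len 12), cursors c1@3 c2@8, authorship 111..222....
After op 8 (insert('j')): buffer="popjczpopjpghw" (len 14), cursors c1@4 c2@10, authorship 1111..2222....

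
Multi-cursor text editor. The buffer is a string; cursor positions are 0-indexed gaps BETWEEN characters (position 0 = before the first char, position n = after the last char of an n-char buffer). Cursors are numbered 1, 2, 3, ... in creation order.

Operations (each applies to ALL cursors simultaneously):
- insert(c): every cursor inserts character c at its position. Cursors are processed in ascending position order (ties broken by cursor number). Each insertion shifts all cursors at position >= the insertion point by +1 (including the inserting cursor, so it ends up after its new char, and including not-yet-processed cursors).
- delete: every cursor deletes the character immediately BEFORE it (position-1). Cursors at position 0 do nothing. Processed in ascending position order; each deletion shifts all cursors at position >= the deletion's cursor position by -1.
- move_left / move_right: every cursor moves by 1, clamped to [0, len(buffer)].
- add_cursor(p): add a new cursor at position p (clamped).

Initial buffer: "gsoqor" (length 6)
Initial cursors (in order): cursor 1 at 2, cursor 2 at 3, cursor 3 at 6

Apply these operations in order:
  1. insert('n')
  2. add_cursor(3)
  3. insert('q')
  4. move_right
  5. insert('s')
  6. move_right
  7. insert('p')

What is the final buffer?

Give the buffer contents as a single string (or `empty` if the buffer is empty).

After op 1 (insert('n')): buffer="gsnonqorn" (len 9), cursors c1@3 c2@5 c3@9, authorship ..1.2...3
After op 2 (add_cursor(3)): buffer="gsnonqorn" (len 9), cursors c1@3 c4@3 c2@5 c3@9, authorship ..1.2...3
After op 3 (insert('q')): buffer="gsnqqonqqornq" (len 13), cursors c1@5 c4@5 c2@8 c3@13, authorship ..114.22...33
After op 4 (move_right): buffer="gsnqqonqqornq" (len 13), cursors c1@6 c4@6 c2@9 c3@13, authorship ..114.22...33
After op 5 (insert('s')): buffer="gsnqqossnqqsornqs" (len 17), cursors c1@8 c4@8 c2@12 c3@17, authorship ..114.1422.2..333
After op 6 (move_right): buffer="gsnqqossnqqsornqs" (len 17), cursors c1@9 c4@9 c2@13 c3@17, authorship ..114.1422.2..333
After op 7 (insert('p')): buffer="gsnqqossnppqqsoprnqsp" (len 21), cursors c1@11 c4@11 c2@16 c3@21, authorship ..114.142142.2.2.3333

Answer: gsnqqossnppqqsoprnqsp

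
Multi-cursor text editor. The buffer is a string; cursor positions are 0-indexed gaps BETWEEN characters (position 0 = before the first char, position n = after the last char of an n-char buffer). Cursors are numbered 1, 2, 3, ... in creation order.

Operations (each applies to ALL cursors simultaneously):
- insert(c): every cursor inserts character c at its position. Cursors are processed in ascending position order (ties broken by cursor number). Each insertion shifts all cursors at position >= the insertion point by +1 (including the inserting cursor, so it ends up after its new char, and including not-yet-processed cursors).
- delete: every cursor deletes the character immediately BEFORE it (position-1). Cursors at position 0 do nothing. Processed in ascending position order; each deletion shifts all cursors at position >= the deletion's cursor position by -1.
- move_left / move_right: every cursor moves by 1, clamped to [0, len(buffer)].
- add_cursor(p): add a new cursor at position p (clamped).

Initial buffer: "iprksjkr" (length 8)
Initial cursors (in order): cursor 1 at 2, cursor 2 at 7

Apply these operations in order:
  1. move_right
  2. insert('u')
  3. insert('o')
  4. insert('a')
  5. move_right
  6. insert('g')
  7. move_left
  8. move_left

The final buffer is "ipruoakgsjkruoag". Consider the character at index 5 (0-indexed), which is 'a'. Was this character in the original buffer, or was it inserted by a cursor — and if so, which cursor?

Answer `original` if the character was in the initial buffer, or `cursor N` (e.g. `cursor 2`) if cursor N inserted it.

After op 1 (move_right): buffer="iprksjkr" (len 8), cursors c1@3 c2@8, authorship ........
After op 2 (insert('u')): buffer="ipruksjkru" (len 10), cursors c1@4 c2@10, authorship ...1.....2
After op 3 (insert('o')): buffer="ipruoksjkruo" (len 12), cursors c1@5 c2@12, authorship ...11.....22
After op 4 (insert('a')): buffer="ipruoaksjkruoa" (len 14), cursors c1@6 c2@14, authorship ...111.....222
After op 5 (move_right): buffer="ipruoaksjkruoa" (len 14), cursors c1@7 c2@14, authorship ...111.....222
After op 6 (insert('g')): buffer="ipruoakgsjkruoag" (len 16), cursors c1@8 c2@16, authorship ...111.1....2222
After op 7 (move_left): buffer="ipruoakgsjkruoag" (len 16), cursors c1@7 c2@15, authorship ...111.1....2222
After op 8 (move_left): buffer="ipruoakgsjkruoag" (len 16), cursors c1@6 c2@14, authorship ...111.1....2222
Authorship (.=original, N=cursor N): . . . 1 1 1 . 1 . . . . 2 2 2 2
Index 5: author = 1

Answer: cursor 1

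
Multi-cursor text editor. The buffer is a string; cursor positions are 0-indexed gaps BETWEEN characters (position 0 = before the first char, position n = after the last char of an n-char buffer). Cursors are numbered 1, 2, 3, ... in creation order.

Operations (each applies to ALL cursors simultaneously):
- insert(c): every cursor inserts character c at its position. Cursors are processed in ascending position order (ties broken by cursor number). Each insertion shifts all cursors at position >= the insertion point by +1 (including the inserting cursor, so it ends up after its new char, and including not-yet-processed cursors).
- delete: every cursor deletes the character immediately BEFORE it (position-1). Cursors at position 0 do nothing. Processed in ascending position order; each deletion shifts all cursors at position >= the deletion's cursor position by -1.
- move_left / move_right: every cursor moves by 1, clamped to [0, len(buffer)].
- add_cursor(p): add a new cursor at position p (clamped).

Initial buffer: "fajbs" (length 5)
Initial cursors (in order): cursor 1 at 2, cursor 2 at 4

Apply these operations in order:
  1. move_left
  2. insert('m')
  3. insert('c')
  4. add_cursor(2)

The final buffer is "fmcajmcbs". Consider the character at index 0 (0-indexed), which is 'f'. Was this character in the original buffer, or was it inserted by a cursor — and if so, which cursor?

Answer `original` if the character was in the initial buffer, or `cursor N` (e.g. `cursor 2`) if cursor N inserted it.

Answer: original

Derivation:
After op 1 (move_left): buffer="fajbs" (len 5), cursors c1@1 c2@3, authorship .....
After op 2 (insert('m')): buffer="fmajmbs" (len 7), cursors c1@2 c2@5, authorship .1..2..
After op 3 (insert('c')): buffer="fmcajmcbs" (len 9), cursors c1@3 c2@7, authorship .11..22..
After op 4 (add_cursor(2)): buffer="fmcajmcbs" (len 9), cursors c3@2 c1@3 c2@7, authorship .11..22..
Authorship (.=original, N=cursor N): . 1 1 . . 2 2 . .
Index 0: author = original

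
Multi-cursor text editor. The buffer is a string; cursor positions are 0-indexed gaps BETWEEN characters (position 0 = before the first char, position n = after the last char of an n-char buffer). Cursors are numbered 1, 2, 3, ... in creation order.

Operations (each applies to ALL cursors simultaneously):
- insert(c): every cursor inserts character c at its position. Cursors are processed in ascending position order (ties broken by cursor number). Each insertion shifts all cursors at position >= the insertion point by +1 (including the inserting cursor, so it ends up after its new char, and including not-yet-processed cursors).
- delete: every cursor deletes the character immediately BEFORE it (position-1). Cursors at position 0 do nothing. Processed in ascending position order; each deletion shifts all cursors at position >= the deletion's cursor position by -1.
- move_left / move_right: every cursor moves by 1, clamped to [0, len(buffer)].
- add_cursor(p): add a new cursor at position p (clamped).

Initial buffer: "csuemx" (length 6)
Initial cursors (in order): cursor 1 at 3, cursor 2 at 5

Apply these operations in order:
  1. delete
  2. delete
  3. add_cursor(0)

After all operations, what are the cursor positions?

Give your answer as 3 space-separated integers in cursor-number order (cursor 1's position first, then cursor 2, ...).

Answer: 1 1 0

Derivation:
After op 1 (delete): buffer="csex" (len 4), cursors c1@2 c2@3, authorship ....
After op 2 (delete): buffer="cx" (len 2), cursors c1@1 c2@1, authorship ..
After op 3 (add_cursor(0)): buffer="cx" (len 2), cursors c3@0 c1@1 c2@1, authorship ..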